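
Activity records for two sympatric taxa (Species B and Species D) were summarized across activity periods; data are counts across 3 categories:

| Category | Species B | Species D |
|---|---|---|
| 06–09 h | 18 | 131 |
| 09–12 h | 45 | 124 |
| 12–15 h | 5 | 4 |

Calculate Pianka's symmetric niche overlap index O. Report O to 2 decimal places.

0.91

Proportions for Species B (n=68): 18/68=0.2647, 45/68=0.6618, 5/68=0.0735
Proportions for Species D (n=259): 131/259=0.5058, 124/259=0.4788, 4/259=0.0154
Σ p₁ᵢp₂ᵢ = 0.133885 + 0.316870 + 0.001132 = 0.451887
Σp_1ᵢ² = 0.2647² + 0.6618² + 0.0735² = 0.070066 + 0.437979 + 0.005402 = 0.513447
Σp_2ᵢ² = 0.5058² + 0.4788² + 0.0154² = 0.255834 + 0.229249 + 0.000237 = 0.485320
O = 0.451887 / √(0.513447 × 0.485320) = 0.451887 / 0.4991854 = 0.9052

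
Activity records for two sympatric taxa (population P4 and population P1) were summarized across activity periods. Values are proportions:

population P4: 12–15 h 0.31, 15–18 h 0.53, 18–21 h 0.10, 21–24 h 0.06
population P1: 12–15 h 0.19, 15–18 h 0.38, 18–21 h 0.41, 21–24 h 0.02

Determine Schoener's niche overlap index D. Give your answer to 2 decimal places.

0.69

Σ|p₁ᵢ − p₂ᵢ| = 0.12 + 0.15 + 0.31 + 0.04 = 0.62
D = 1 − ½ × 0.62 = 1 − 0.310 = 0.6900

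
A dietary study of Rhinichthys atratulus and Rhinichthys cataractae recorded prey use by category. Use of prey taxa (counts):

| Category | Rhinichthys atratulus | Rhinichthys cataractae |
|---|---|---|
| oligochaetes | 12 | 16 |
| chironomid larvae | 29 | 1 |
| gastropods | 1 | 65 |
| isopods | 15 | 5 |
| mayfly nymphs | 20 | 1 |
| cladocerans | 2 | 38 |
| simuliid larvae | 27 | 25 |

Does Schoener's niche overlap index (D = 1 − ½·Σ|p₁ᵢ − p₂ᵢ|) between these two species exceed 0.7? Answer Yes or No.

No

Proportions for Rhinichthys atratulus (n=106): 12/106=0.1132, 29/106=0.2736, 1/106=0.0094, 15/106=0.1415, 20/106=0.1887, 2/106=0.0189, 27/106=0.2547
Proportions for Rhinichthys cataractae (n=151): 16/151=0.1060, 1/151=0.0066, 65/151=0.4305, 5/151=0.0331, 1/151=0.0066, 38/151=0.2517, 25/151=0.1656
Σ|p₁ᵢ − p₂ᵢ| = 0.0072 + 0.2670 + 0.4211 + 0.1084 + 0.1821 + 0.2328 + 0.0891 = 1.3077
D = 1 − ½ × 1.3077 = 1 − 0.65385 = 0.34615
D = 0.34615 < 0.7 → No.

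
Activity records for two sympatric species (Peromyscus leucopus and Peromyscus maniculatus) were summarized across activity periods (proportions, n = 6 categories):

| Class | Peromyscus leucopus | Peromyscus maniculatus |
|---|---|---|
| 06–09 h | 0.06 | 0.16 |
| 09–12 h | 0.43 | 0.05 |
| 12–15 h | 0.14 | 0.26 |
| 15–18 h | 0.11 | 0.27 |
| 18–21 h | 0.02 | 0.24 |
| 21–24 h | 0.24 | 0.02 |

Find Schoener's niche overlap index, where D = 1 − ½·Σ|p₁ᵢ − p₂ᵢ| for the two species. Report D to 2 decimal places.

Σ|p₁ᵢ − p₂ᵢ| = 0.10 + 0.38 + 0.12 + 0.16 + 0.22 + 0.22 = 1.20
D = 1 − ½ × 1.20 = 1 − 0.600 = 0.4000

0.40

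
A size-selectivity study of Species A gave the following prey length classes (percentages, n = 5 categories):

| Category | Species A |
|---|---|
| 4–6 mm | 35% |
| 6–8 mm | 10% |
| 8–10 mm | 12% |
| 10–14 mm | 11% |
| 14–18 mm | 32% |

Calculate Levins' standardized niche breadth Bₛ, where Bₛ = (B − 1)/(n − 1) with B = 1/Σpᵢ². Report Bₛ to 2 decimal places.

Convert percentages to proportions (divide by 100).
Σpᵢ² = 0.35² + 0.10² + 0.12² + 0.11² + 0.32² = 0.1225 + 0.0100 + 0.0144 + 0.0121 + 0.1024 = 0.2614
B = 1 / 0.2614 = 3.8256
Bₛ = (B − 1)/(n − 1) = (3.8256 − 1)/(5 − 1) = 2.8256/4 = 0.7064

0.71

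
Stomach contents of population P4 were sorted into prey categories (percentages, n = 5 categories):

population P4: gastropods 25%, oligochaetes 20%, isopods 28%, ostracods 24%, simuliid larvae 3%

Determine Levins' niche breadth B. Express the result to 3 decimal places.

Convert percentages to proportions (divide by 100).
Σpᵢ² = 0.25² + 0.20² + 0.28² + 0.24² + 0.03² = 0.0625 + 0.0400 + 0.0784 + 0.0576 + 0.0009 = 0.2394
B = 1 / 0.2394 = 4.17711

4.177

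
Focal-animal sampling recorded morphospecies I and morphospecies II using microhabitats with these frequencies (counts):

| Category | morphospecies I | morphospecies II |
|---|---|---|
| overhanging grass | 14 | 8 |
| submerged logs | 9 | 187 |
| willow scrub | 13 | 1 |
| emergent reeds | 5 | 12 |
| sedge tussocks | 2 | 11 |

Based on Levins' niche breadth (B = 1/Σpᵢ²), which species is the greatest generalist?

morphospecies I

Proportions for morphospecies I (n=43): 14/43=0.3256, 9/43=0.2093, 13/43=0.3023, 5/43=0.1163, 2/43=0.0465
Proportions for morphospecies II (n=219): 8/219=0.0365, 187/219=0.8539, 1/219=0.0046, 12/219=0.0548, 11/219=0.0502
Σp_Iᵢ² = 0.3256² + 0.2093² + 0.3023² + 0.1163² + 0.0465² = 0.106015 + 0.043806 + 0.091385 + 0.013526 + 0.002162 = 0.256894
B_I = 1 / 0.256894 = 3.8927
Σp_IIᵢ² = 0.0365² + 0.8539² + 0.0046² + 0.0548² + 0.0502² = 0.001332 + 0.729145 + 0.000021 + 0.003003 + 0.002520 = 0.736021
B_II = 1 / 0.736021 = 1.3587
Highest B → broadest niche (most generalist): morphospecies I (B = 3.89).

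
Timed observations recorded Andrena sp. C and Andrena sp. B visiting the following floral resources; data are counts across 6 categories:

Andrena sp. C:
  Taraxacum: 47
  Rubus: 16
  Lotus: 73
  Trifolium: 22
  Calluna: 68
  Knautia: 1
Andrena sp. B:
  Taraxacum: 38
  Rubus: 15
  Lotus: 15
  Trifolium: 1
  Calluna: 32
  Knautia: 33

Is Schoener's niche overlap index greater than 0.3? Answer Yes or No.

Proportions for Andrena sp. C (n=227): 47/227=0.2070, 16/227=0.0705, 73/227=0.3216, 22/227=0.0969, 68/227=0.2996, 1/227=0.0044
Proportions for Andrena sp. B (n=134): 38/134=0.2836, 15/134=0.1119, 15/134=0.1119, 1/134=0.0075, 32/134=0.2388, 33/134=0.2463
Σ|p₁ᵢ − p₂ᵢ| = 0.0766 + 0.0414 + 0.2097 + 0.0894 + 0.0608 + 0.2419 = 0.7198
D = 1 − ½ × 0.7198 = 1 − 0.35990 = 0.64010
D = 0.64010 > 0.3 → Yes.

Yes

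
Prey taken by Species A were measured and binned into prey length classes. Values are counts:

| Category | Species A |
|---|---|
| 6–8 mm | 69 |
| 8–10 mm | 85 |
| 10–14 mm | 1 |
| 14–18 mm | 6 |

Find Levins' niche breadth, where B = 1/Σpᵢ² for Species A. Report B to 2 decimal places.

Proportions for Species A (n=161): 69/161=0.4286, 85/161=0.5280, 1/161=0.0062, 6/161=0.0373
Σpᵢ² = 0.4286² + 0.5280² + 0.0062² + 0.0373² = 0.183698 + 0.278784 + 0.000038 + 0.001391 = 0.463911
B = 1 / 0.463911 = 2.1556

2.16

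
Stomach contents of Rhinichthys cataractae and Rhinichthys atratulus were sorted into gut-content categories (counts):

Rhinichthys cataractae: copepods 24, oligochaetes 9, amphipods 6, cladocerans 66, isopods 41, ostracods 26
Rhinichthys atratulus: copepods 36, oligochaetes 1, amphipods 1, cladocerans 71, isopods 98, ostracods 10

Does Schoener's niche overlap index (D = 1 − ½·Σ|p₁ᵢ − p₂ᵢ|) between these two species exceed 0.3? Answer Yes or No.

Yes

Proportions for Rhinichthys cataractae (n=172): 24/172=0.1395, 9/172=0.0523, 6/172=0.0349, 66/172=0.3837, 41/172=0.2384, 26/172=0.1512
Proportions for Rhinichthys atratulus (n=217): 36/217=0.1659, 1/217=0.0046, 1/217=0.0046, 71/217=0.3272, 98/217=0.4516, 10/217=0.0461
Σ|p₁ᵢ − p₂ᵢ| = 0.0264 + 0.0477 + 0.0303 + 0.0565 + 0.2132 + 0.1051 = 0.4792
D = 1 − ½ × 0.4792 = 1 − 0.23960 = 0.76040
D = 0.76040 > 0.3 → Yes.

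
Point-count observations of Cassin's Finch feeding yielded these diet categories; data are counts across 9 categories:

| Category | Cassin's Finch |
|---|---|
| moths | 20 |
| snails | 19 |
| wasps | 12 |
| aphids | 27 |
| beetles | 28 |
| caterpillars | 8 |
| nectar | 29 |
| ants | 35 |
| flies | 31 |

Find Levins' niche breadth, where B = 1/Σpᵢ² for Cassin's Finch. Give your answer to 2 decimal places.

7.93

Proportions for Cassin's Finch (n=209): 20/209=0.0957, 19/209=0.0909, 12/209=0.0574, 27/209=0.1292, 28/209=0.1340, 8/209=0.0383, 29/209=0.1388, 35/209=0.1675, 31/209=0.1483
Σpᵢ² = 0.0957² + 0.0909² + 0.0574² + 0.1292² + 0.1340² + 0.0383² + 0.1388² + 0.1675² + 0.1483² = 0.009158 + 0.008263 + 0.003295 + 0.016693 + 0.017956 + 0.001467 + 0.019265 + 0.028056 + 0.021993 = 0.126146
B = 1 / 0.126146 = 7.9273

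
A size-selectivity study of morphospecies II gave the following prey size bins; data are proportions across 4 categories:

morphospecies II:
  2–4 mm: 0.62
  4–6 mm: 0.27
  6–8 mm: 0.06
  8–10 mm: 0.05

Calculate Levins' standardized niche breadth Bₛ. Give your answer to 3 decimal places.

Σpᵢ² = 0.62² + 0.27² + 0.06² + 0.05² = 0.3844 + 0.0729 + 0.0036 + 0.0025 = 0.4634
B = 1 / 0.4634 = 2.15796
Bₛ = (B − 1)/(n − 1) = (2.15796 − 1)/(4 − 1) = 1.15796/3 = 0.38599

0.386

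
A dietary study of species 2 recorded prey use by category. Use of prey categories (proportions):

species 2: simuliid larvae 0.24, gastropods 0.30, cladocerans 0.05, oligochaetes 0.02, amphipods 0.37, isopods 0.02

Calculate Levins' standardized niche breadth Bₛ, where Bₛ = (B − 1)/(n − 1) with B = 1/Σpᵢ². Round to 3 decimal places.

0.495

Σpᵢ² = 0.24² + 0.30² + 0.05² + 0.02² + 0.37² + 0.02² = 0.0576 + 0.0900 + 0.0025 + 0.0004 + 0.1369 + 0.0004 = 0.2878
B = 1 / 0.2878 = 3.47464
Bₛ = (B − 1)/(n − 1) = (3.47464 − 1)/(6 − 1) = 2.47464/5 = 0.49493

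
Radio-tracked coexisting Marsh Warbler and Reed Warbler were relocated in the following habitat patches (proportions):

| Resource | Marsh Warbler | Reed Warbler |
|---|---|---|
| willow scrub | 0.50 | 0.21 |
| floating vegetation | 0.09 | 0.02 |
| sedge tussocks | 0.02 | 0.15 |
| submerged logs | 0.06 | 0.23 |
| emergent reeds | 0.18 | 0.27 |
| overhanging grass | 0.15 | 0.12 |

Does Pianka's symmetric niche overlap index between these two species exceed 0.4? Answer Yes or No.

Σ p₁ᵢp₂ᵢ = 0.1050 + 0.0018 + 0.0030 + 0.0138 + 0.0486 + 0.0180 = 0.1902
Σp_1ᵢ² = 0.50² + 0.09² + 0.02² + 0.06² + 0.18² + 0.15² = 0.2500 + 0.0081 + 0.0004 + 0.0036 + 0.0324 + 0.0225 = 0.3170
Σp_2ᵢ² = 0.21² + 0.02² + 0.15² + 0.23² + 0.27² + 0.12² = 0.0441 + 0.0004 + 0.0225 + 0.0529 + 0.0729 + 0.0144 = 0.2072
O = 0.1902 / √(0.3170 × 0.2072) = 0.1902 / 0.25629 = 0.7421
O = 0.7421 > 0.4 → Yes.

Yes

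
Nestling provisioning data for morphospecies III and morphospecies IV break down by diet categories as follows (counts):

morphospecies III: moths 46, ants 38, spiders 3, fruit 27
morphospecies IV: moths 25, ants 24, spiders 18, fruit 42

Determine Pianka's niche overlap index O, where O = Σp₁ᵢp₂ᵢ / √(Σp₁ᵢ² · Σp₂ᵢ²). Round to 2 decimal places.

Proportions for morphospecies III (n=114): 46/114=0.4035, 38/114=0.3333, 3/114=0.0263, 27/114=0.2368
Proportions for morphospecies IV (n=109): 25/109=0.2294, 24/109=0.2202, 18/109=0.1651, 42/109=0.3853
Σ p₁ᵢp₂ᵢ = 0.092563 + 0.073393 + 0.004342 + 0.091239 = 0.261537
Σp_1ᵢ² = 0.4035² + 0.3333² + 0.0263² + 0.2368² = 0.162812 + 0.111089 + 0.000692 + 0.056074 = 0.330667
Σp_2ᵢ² = 0.2294² + 0.2202² + 0.1651² + 0.3853² = 0.052624 + 0.048488 + 0.027258 + 0.148456 = 0.276826
O = 0.261537 / √(0.330667 × 0.276826) = 0.261537 / 0.3025512 = 0.8644

0.86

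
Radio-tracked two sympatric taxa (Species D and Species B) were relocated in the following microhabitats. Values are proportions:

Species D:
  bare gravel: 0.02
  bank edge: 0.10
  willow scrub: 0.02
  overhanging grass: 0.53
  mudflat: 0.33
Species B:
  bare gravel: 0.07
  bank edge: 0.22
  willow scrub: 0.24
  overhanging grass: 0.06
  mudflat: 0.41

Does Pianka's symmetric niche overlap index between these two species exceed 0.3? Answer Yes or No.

Σ p₁ᵢp₂ᵢ = 0.0014 + 0.0220 + 0.0048 + 0.0318 + 0.1353 = 0.1953
Σp_1ᵢ² = 0.02² + 0.10² + 0.02² + 0.53² + 0.33² = 0.0004 + 0.0100 + 0.0004 + 0.2809 + 0.1089 = 0.4006
Σp_2ᵢ² = 0.07² + 0.22² + 0.24² + 0.06² + 0.41² = 0.0049 + 0.0484 + 0.0576 + 0.0036 + 0.1681 = 0.2826
O = 0.1953 / √(0.4006 × 0.2826) = 0.1953 / 0.33647 = 0.5804
O = 0.5804 > 0.3 → Yes.

Yes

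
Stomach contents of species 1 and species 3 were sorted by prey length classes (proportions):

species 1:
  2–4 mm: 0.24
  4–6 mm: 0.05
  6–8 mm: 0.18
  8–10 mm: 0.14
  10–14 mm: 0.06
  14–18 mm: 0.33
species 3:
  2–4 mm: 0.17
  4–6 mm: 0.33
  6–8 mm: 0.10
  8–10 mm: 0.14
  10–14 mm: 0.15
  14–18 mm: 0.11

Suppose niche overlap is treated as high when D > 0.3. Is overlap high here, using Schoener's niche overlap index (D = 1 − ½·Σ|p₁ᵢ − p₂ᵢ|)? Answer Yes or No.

Yes

Σ|p₁ᵢ − p₂ᵢ| = 0.07 + 0.28 + 0.08 + 0.00 + 0.09 + 0.22 = 0.74
D = 1 − ½ × 0.74 = 1 − 0.370 = 0.6300
D = 0.6300 > 0.3 → Yes.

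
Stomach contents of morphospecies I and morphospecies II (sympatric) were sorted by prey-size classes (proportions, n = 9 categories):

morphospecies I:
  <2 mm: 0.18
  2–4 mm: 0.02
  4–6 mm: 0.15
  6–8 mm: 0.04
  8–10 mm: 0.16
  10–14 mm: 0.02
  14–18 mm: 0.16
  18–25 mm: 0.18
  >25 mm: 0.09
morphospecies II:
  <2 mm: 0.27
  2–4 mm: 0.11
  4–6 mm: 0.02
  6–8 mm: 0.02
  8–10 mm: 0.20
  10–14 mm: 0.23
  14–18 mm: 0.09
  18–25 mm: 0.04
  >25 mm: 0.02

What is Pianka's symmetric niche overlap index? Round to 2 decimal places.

Σ p₁ᵢp₂ᵢ = 0.0486 + 0.0022 + 0.0030 + 0.0008 + 0.0320 + 0.0046 + 0.0144 + 0.0072 + 0.0018 = 0.1146
Σp_1ᵢ² = 0.18² + 0.02² + 0.15² + 0.04² + 0.16² + 0.02² + 0.16² + 0.18² + 0.09² = 0.0324 + 0.0004 + 0.0225 + 0.0016 + 0.0256 + 0.0004 + 0.0256 + 0.0324 + 0.0081 = 0.1490
Σp_2ᵢ² = 0.27² + 0.11² + 0.02² + 0.02² + 0.20² + 0.23² + 0.09² + 0.04² + 0.02² = 0.0729 + 0.0121 + 0.0004 + 0.0004 + 0.0400 + 0.0529 + 0.0081 + 0.0016 + 0.0004 = 0.1888
O = 0.1146 / √(0.1490 × 0.1888) = 0.1146 / 0.16772 = 0.6833

0.68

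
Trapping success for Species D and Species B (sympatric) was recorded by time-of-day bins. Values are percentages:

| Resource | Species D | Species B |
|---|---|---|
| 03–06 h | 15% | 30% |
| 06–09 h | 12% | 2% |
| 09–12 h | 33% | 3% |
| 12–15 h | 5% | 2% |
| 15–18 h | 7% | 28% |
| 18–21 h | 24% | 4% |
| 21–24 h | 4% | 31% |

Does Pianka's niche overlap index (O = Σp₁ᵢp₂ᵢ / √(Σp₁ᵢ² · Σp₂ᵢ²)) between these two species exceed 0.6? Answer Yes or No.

No

Convert percentages to proportions (divide by 100).
Σ p₁ᵢp₂ᵢ = 0.0450 + 0.0024 + 0.0099 + 0.0010 + 0.0196 + 0.0096 + 0.0124 = 0.0999
Σp_1ᵢ² = 0.15² + 0.12² + 0.33² + 0.05² + 0.07² + 0.24² + 0.04² = 0.0225 + 0.0144 + 0.1089 + 0.0025 + 0.0049 + 0.0576 + 0.0016 = 0.2124
Σp_2ᵢ² = 0.30² + 0.02² + 0.03² + 0.02² + 0.28² + 0.04² + 0.31² = 0.0900 + 0.0004 + 0.0009 + 0.0004 + 0.0784 + 0.0016 + 0.0961 = 0.2678
O = 0.0999 / √(0.2124 × 0.2678) = 0.0999 / 0.23850 = 0.4189
O = 0.4189 < 0.6 → No.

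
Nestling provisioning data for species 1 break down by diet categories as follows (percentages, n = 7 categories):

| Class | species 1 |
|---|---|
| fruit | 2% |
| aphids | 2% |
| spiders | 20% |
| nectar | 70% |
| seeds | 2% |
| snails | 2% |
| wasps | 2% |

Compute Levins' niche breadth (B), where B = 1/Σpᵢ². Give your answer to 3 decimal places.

Convert percentages to proportions (divide by 100).
Σpᵢ² = 0.02² + 0.02² + 0.20² + 0.70² + 0.02² + 0.02² + 0.02² = 0.0004 + 0.0004 + 0.0400 + 0.4900 + 0.0004 + 0.0004 + 0.0004 = 0.5320
B = 1 / 0.5320 = 1.87970

1.880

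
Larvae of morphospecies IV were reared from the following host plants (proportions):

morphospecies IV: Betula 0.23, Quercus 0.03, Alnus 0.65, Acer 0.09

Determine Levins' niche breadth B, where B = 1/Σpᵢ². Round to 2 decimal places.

Σpᵢ² = 0.23² + 0.03² + 0.65² + 0.09² = 0.0529 + 0.0009 + 0.4225 + 0.0081 = 0.4844
B = 1 / 0.4844 = 2.0644

2.06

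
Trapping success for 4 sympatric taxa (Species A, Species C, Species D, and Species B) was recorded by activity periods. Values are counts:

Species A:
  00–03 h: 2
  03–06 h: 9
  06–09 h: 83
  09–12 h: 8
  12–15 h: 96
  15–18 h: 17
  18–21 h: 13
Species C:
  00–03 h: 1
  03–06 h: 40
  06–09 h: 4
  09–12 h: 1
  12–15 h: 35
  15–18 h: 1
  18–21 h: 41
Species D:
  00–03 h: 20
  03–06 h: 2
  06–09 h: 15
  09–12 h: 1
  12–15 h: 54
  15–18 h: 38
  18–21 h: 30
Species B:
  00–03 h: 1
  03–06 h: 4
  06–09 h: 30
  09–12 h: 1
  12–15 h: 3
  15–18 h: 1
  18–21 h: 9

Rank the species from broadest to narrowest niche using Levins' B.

Species D > Species C > Species A > Species B

Proportions for Species A (n=228): 2/228=0.0088, 9/228=0.0395, 83/228=0.3640, 8/228=0.0351, 96/228=0.4211, 17/228=0.0746, 13/228=0.0570
Proportions for Species C (n=123): 1/123=0.0081, 40/123=0.3252, 4/123=0.0325, 1/123=0.0081, 35/123=0.2846, 1/123=0.0081, 41/123=0.3333
Proportions for Species D (n=160): 20/160=0.1250, 2/160=0.0125, 15/160=0.0938, 1/160=0.0063, 54/160=0.3375, 38/160=0.2375, 30/160=0.1875
Proportions for Species B (n=49): 1/49=0.0204, 4/49=0.0816, 30/49=0.6122, 1/49=0.0204, 3/49=0.0612, 1/49=0.0204, 9/49=0.1837
Σp_Aᵢ² = 0.0088² + 0.0395² + 0.3640² + 0.0351² + 0.4211² + 0.0746² + 0.0570² = 0.000077 + 0.001560 + 0.132496 + 0.001232 + 0.177325 + 0.005565 + 0.003249 = 0.321504
B_A = 1 / 0.321504 = 3.1104
Σp_Cᵢ² = 0.0081² + 0.3252² + 0.0325² + 0.0081² + 0.2846² + 0.0081² + 0.3333² = 0.000066 + 0.105755 + 0.001056 + 0.000066 + 0.080997 + 0.000066 + 0.111089 = 0.299095
B_C = 1 / 0.299095 = 3.3434
Σp_Dᵢ² = 0.1250² + 0.0125² + 0.0938² + 0.0063² + 0.3375² + 0.2375² + 0.1875² = 0.015625 + 0.000156 + 0.008798 + 0.000040 + 0.113906 + 0.056406 + 0.035156 = 0.230087
B_D = 1 / 0.230087 = 4.3462
Σp_Bᵢ² = 0.0204² + 0.0816² + 0.6122² + 0.0204² + 0.0612² + 0.0204² + 0.1837² = 0.000416 + 0.006659 + 0.374789 + 0.000416 + 0.003745 + 0.000416 + 0.033746 = 0.420187
B_B = 1 / 0.420187 = 2.3799
Ranking by B (broadest → narrowest): Species D (4.35) > Species C (3.34) > Species A (3.11) > Species B (2.38)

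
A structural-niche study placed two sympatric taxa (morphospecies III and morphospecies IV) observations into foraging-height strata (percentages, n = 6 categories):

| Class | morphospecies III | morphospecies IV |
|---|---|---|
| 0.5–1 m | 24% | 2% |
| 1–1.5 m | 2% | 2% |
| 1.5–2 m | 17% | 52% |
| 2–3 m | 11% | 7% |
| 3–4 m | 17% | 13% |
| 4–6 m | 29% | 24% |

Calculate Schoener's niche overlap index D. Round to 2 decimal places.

Convert percentages to proportions (divide by 100).
Σ|p₁ᵢ − p₂ᵢ| = 0.22 + 0.00 + 0.35 + 0.04 + 0.04 + 0.05 = 0.70
D = 1 − ½ × 0.70 = 1 − 0.350 = 0.6500

0.65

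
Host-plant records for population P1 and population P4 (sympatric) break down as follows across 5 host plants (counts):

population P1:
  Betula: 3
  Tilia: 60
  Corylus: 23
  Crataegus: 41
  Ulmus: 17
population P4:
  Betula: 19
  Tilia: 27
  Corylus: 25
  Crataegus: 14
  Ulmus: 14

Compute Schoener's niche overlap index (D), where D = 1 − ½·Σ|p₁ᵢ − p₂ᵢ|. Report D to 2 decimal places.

0.71

Proportions for population P1 (n=144): 3/144=0.0208, 60/144=0.4167, 23/144=0.1597, 41/144=0.2847, 17/144=0.1181
Proportions for population P4 (n=99): 19/99=0.1919, 27/99=0.2727, 25/99=0.2525, 14/99=0.1414, 14/99=0.1414
Σ|p₁ᵢ − p₂ᵢ| = 0.1711 + 0.1440 + 0.0928 + 0.1433 + 0.0233 = 0.5745
D = 1 − ½ × 0.5745 = 1 − 0.28725 = 0.71275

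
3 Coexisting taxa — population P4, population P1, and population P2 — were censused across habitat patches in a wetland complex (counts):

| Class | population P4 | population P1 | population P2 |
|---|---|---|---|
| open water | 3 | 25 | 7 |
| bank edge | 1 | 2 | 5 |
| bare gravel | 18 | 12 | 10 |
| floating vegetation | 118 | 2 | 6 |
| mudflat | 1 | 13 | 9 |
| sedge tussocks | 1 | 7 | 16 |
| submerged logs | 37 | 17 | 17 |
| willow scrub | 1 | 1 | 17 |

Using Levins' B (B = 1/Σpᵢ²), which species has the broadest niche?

Proportions for population P4 (n=180): 3/180=0.0167, 1/180=0.0056, 18/180=0.1000, 118/180=0.6556, 1/180=0.0056, 1/180=0.0056, 37/180=0.2056, 1/180=0.0056
Proportions for population P1 (n=79): 25/79=0.3165, 2/79=0.0253, 12/79=0.1519, 2/79=0.0253, 13/79=0.1646, 7/79=0.0886, 17/79=0.2152, 1/79=0.0127
Proportions for population P2 (n=87): 7/87=0.0805, 5/87=0.0575, 10/87=0.1149, 6/87=0.0690, 9/87=0.1034, 16/87=0.1839, 17/87=0.1954, 17/87=0.1954
Σp_P4ᵢ² = 0.0167² + 0.0056² + 0.1000² + 0.6556² + 0.0056² + 0.0056² + 0.2056² + 0.0056² = 0.000279 + 0.000031 + 0.010000 + 0.429811 + 0.000031 + 0.000031 + 0.042271 + 0.000031 = 0.482485
B_P4 = 1 / 0.482485 = 2.0726
Σp_P1ᵢ² = 0.3165² + 0.0253² + 0.1519² + 0.0253² + 0.1646² + 0.0886² + 0.2152² + 0.0127² = 0.100172 + 0.000640 + 0.023074 + 0.000640 + 0.027093 + 0.007850 + 0.046311 + 0.000161 = 0.205941
B_P1 = 1 / 0.205941 = 4.8558
Σp_P2ᵢ² = 0.0805² + 0.0575² + 0.1149² + 0.0690² + 0.1034² + 0.1839² + 0.1954² + 0.1954² = 0.006480 + 0.003306 + 0.013202 + 0.004761 + 0.010692 + 0.033819 + 0.038181 + 0.038181 = 0.148622
B_P2 = 1 / 0.148622 = 6.7285
Highest B → broadest niche (most generalist): population P2 (B = 6.73).

population P2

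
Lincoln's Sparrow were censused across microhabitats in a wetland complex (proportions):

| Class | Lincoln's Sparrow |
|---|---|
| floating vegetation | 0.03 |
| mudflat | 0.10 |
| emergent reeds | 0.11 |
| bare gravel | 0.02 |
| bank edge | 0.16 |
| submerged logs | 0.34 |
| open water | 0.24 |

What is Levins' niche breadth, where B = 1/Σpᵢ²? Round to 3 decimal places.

4.500

Σpᵢ² = 0.03² + 0.10² + 0.11² + 0.02² + 0.16² + 0.34² + 0.24² = 0.0009 + 0.0100 + 0.0121 + 0.0004 + 0.0256 + 0.1156 + 0.0576 = 0.2222
B = 1 / 0.2222 = 4.50045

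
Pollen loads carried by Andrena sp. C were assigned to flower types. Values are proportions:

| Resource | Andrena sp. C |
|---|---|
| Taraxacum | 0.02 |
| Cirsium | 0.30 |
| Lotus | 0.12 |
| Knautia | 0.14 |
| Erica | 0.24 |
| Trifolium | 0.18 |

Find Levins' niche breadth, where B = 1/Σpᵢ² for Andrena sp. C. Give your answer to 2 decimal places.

Σpᵢ² = 0.02² + 0.30² + 0.12² + 0.14² + 0.24² + 0.18² = 0.0004 + 0.0900 + 0.0144 + 0.0196 + 0.0576 + 0.0324 = 0.2144
B = 1 / 0.2144 = 4.6642

4.66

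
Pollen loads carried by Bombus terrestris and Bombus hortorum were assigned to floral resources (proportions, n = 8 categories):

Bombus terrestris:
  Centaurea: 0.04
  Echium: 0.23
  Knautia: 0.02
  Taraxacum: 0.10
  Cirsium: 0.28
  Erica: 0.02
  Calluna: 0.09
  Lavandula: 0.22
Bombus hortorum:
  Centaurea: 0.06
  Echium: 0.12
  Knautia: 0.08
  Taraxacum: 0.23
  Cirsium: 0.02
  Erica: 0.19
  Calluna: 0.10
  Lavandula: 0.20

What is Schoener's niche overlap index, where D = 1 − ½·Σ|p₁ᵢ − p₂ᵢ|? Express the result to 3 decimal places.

0.610

Σ|p₁ᵢ − p₂ᵢ| = 0.02 + 0.11 + 0.06 + 0.13 + 0.26 + 0.17 + 0.01 + 0.02 = 0.78
D = 1 − ½ × 0.78 = 1 − 0.390 = 0.61000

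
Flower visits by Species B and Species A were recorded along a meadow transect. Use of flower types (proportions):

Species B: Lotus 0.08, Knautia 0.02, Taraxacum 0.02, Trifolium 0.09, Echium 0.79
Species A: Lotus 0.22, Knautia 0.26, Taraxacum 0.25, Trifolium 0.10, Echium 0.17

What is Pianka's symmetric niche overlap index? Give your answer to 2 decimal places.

0.46

Σ p₁ᵢp₂ᵢ = 0.0176 + 0.0052 + 0.0050 + 0.0090 + 0.1343 = 0.1711
Σp_1ᵢ² = 0.08² + 0.02² + 0.02² + 0.09² + 0.79² = 0.0064 + 0.0004 + 0.0004 + 0.0081 + 0.6241 = 0.6394
Σp_2ᵢ² = 0.22² + 0.26² + 0.25² + 0.10² + 0.17² = 0.0484 + 0.0676 + 0.0625 + 0.0100 + 0.0289 = 0.2174
O = 0.1711 / √(0.6394 × 0.2174) = 0.1711 / 0.37283 = 0.4589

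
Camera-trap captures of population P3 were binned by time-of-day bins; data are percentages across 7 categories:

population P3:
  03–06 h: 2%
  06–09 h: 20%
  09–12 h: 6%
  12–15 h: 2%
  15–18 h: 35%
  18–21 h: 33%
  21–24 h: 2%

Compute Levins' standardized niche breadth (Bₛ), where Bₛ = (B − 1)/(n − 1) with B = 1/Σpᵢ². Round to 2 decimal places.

Convert percentages to proportions (divide by 100).
Σpᵢ² = 0.02² + 0.20² + 0.06² + 0.02² + 0.35² + 0.33² + 0.02² = 0.0004 + 0.0400 + 0.0036 + 0.0004 + 0.1225 + 0.1089 + 0.0004 = 0.2762
B = 1 / 0.2762 = 3.6206
Bₛ = (B − 1)/(n − 1) = (3.6206 − 1)/(7 − 1) = 2.6206/6 = 0.4368

0.44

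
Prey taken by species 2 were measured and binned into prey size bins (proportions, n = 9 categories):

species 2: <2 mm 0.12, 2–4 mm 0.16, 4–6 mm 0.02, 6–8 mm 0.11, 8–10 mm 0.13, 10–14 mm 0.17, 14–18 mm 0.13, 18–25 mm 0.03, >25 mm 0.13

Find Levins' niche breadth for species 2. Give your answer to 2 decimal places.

Σpᵢ² = 0.12² + 0.16² + 0.02² + 0.11² + 0.13² + 0.17² + 0.13² + 0.03² + 0.13² = 0.0144 + 0.0256 + 0.0004 + 0.0121 + 0.0169 + 0.0289 + 0.0169 + 0.0009 + 0.0169 = 0.1330
B = 1 / 0.1330 = 7.5188

7.52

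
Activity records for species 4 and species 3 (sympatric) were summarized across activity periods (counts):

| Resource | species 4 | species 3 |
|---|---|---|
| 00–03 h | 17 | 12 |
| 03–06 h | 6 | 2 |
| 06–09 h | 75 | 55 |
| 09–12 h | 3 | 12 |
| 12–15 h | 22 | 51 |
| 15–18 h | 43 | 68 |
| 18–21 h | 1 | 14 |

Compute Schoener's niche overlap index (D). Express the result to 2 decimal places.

Proportions for species 4 (n=167): 17/167=0.1018, 6/167=0.0359, 75/167=0.4491, 3/167=0.0180, 22/167=0.1317, 43/167=0.2575, 1/167=0.0060
Proportions for species 3 (n=214): 12/214=0.0561, 2/214=0.0093, 55/214=0.2570, 12/214=0.0561, 51/214=0.2383, 68/214=0.3178, 14/214=0.0654
Σ|p₁ᵢ − p₂ᵢ| = 0.0457 + 0.0266 + 0.1921 + 0.0381 + 0.1066 + 0.0603 + 0.0594 = 0.5288
D = 1 − ½ × 0.5288 = 1 − 0.26440 = 0.73560

0.74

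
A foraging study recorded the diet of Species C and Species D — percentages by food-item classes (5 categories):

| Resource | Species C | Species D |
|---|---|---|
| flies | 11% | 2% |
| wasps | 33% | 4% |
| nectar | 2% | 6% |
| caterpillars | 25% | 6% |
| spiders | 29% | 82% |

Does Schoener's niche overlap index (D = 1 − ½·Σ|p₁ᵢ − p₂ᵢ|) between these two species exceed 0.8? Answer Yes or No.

Convert percentages to proportions (divide by 100).
Σ|p₁ᵢ − p₂ᵢ| = 0.09 + 0.29 + 0.04 + 0.19 + 0.53 = 1.14
D = 1 − ½ × 1.14 = 1 − 0.570 = 0.4300
D = 0.4300 < 0.8 → No.

No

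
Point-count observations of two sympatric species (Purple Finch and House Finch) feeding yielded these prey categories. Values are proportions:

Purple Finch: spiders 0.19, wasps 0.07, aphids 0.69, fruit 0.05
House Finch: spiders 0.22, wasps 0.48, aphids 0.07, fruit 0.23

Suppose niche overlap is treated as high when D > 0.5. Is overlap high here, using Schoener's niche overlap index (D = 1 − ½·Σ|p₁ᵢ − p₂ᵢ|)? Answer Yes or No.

No

Σ|p₁ᵢ − p₂ᵢ| = 0.03 + 0.41 + 0.62 + 0.18 = 1.24
D = 1 − ½ × 1.24 = 1 − 0.620 = 0.3800
D = 0.3800 < 0.5 → No.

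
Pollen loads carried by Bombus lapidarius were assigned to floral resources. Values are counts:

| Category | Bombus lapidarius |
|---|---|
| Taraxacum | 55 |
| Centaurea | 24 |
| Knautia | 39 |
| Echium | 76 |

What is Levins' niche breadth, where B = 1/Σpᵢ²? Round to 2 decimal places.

Proportions for Bombus lapidarius (n=194): 55/194=0.2835, 24/194=0.1237, 39/194=0.2010, 76/194=0.3918
Σpᵢ² = 0.2835² + 0.1237² + 0.2010² + 0.3918² = 0.080372 + 0.015302 + 0.040401 + 0.153507 = 0.289582
B = 1 / 0.289582 = 3.4533

3.45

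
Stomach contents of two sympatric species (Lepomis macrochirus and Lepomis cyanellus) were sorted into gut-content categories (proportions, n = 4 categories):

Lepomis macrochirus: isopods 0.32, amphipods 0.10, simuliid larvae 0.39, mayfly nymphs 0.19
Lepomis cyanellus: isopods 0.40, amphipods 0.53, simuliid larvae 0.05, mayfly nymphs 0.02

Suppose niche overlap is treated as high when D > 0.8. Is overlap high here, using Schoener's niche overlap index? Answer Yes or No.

Σ|p₁ᵢ − p₂ᵢ| = 0.08 + 0.43 + 0.34 + 0.17 = 1.02
D = 1 − ½ × 1.02 = 1 − 0.510 = 0.4900
D = 0.4900 < 0.8 → No.

No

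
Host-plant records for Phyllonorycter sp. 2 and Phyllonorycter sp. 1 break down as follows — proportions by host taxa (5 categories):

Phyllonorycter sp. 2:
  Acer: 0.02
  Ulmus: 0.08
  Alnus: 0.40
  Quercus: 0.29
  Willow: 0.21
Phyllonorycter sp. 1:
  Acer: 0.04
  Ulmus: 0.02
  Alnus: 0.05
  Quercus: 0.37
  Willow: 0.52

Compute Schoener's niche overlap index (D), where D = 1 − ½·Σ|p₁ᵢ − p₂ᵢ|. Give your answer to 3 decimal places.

Σ|p₁ᵢ − p₂ᵢ| = 0.02 + 0.06 + 0.35 + 0.08 + 0.31 = 0.82
D = 1 − ½ × 0.82 = 1 − 0.410 = 0.59000

0.590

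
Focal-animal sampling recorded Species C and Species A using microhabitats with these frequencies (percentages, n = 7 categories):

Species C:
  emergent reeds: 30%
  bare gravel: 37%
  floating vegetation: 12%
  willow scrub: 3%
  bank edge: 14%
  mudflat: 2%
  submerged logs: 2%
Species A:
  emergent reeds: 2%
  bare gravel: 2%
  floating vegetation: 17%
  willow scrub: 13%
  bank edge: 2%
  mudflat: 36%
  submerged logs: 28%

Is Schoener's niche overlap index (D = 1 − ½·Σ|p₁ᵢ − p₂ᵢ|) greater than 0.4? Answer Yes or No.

Convert percentages to proportions (divide by 100).
Σ|p₁ᵢ − p₂ᵢ| = 0.28 + 0.35 + 0.05 + 0.10 + 0.12 + 0.34 + 0.26 = 1.50
D = 1 − ½ × 1.50 = 1 − 0.750 = 0.2500
D = 0.2500 < 0.4 → No.

No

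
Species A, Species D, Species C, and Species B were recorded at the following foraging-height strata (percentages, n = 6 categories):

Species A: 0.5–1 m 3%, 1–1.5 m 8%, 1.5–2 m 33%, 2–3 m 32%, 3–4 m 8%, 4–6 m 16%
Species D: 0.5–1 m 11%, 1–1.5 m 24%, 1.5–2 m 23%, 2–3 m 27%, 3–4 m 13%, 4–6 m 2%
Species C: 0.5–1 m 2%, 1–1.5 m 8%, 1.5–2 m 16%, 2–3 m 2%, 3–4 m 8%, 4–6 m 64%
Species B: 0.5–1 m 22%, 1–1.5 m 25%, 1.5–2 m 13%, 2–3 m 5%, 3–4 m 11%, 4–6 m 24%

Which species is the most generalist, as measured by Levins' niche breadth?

Species B

Convert percentages to proportions (divide by 100).
Σp_Aᵢ² = 0.03² + 0.08² + 0.33² + 0.32² + 0.08² + 0.16² = 0.0009 + 0.0064 + 0.1089 + 0.1024 + 0.0064 + 0.0256 = 0.2506
B_A = 1 / 0.2506 = 3.9904
Σp_Dᵢ² = 0.11² + 0.24² + 0.23² + 0.27² + 0.13² + 0.02² = 0.0121 + 0.0576 + 0.0529 + 0.0729 + 0.0169 + 0.0004 = 0.2128
B_D = 1 / 0.2128 = 4.6992
Σp_Cᵢ² = 0.02² + 0.08² + 0.16² + 0.02² + 0.08² + 0.64² = 0.0004 + 0.0064 + 0.0256 + 0.0004 + 0.0064 + 0.4096 = 0.4488
B_C = 1 / 0.4488 = 2.2282
Σp_Bᵢ² = 0.22² + 0.25² + 0.13² + 0.05² + 0.11² + 0.24² = 0.0484 + 0.0625 + 0.0169 + 0.0025 + 0.0121 + 0.0576 = 0.2000
B_B = 1 / 0.2000 = 5.0000
Highest B → broadest niche (most generalist): Species B (B = 5.00).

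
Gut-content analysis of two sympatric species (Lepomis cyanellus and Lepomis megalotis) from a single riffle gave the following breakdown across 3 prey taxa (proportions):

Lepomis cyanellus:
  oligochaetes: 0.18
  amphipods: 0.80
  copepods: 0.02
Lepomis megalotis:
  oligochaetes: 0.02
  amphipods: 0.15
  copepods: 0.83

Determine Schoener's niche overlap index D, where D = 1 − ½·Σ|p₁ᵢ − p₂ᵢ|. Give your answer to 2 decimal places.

0.19

Σ|p₁ᵢ − p₂ᵢ| = 0.16 + 0.65 + 0.81 = 1.62
D = 1 − ½ × 1.62 = 1 − 0.810 = 0.1900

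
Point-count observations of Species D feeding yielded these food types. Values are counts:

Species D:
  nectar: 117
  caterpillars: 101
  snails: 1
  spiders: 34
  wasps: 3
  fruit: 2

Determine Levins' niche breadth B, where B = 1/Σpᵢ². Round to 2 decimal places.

Proportions for Species D (n=258): 117/258=0.4535, 101/258=0.3915, 1/258=0.0039, 34/258=0.1318, 3/258=0.0116, 2/258=0.0078
Σpᵢ² = 0.4535² + 0.3915² + 0.0039² + 0.1318² + 0.0116² + 0.0078² = 0.205662 + 0.153272 + 0.000015 + 0.017371 + 0.000135 + 0.000061 = 0.376516
B = 1 / 0.376516 = 2.6559

2.66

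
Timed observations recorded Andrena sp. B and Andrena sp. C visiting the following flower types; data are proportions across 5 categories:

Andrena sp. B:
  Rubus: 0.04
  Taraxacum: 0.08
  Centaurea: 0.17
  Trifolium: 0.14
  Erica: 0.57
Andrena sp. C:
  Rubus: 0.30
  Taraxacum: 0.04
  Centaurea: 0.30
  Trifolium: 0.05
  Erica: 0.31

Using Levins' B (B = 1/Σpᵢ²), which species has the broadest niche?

Andrena sp. C

Σp_Bᵢ² = 0.04² + 0.08² + 0.17² + 0.14² + 0.57² = 0.0016 + 0.0064 + 0.0289 + 0.0196 + 0.3249 = 0.3814
B_B = 1 / 0.3814 = 2.6219
Σp_Cᵢ² = 0.30² + 0.04² + 0.30² + 0.05² + 0.31² = 0.0900 + 0.0016 + 0.0900 + 0.0025 + 0.0961 = 0.2802
B_C = 1 / 0.2802 = 3.5689
Highest B → broadest niche (most generalist): Andrena sp. C (B = 3.57).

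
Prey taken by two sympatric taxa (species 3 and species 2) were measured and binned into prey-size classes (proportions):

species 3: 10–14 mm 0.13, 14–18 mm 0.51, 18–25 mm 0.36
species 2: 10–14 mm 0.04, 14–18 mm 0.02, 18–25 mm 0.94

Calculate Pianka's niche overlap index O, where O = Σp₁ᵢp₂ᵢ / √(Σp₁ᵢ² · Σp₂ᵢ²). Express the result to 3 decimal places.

Σ p₁ᵢp₂ᵢ = 0.0052 + 0.0102 + 0.3384 = 0.3538
Σp_1ᵢ² = 0.13² + 0.51² + 0.36² = 0.0169 + 0.2601 + 0.1296 = 0.4066
Σp_2ᵢ² = 0.04² + 0.02² + 0.94² = 0.0016 + 0.0004 + 0.8836 = 0.8856
O = 0.3538 / √(0.4066 × 0.8856) = 0.3538 / 0.600071 = 0.58960

0.590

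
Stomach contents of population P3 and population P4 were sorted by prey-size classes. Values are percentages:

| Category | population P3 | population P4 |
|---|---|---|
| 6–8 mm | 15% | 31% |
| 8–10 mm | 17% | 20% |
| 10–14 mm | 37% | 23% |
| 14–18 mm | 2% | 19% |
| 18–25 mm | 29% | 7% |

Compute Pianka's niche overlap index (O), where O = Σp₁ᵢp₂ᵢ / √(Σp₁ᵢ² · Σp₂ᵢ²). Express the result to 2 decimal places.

Convert percentages to proportions (divide by 100).
Σ p₁ᵢp₂ᵢ = 0.0465 + 0.0340 + 0.0851 + 0.0038 + 0.0203 = 0.1897
Σp_1ᵢ² = 0.15² + 0.17² + 0.37² + 0.02² + 0.29² = 0.0225 + 0.0289 + 0.1369 + 0.0004 + 0.0841 = 0.2728
Σp_2ᵢ² = 0.31² + 0.20² + 0.23² + 0.19² + 0.07² = 0.0961 + 0.0400 + 0.0529 + 0.0361 + 0.0049 = 0.2300
O = 0.1897 / √(0.2728 × 0.2300) = 0.1897 / 0.25049 = 0.7573

0.76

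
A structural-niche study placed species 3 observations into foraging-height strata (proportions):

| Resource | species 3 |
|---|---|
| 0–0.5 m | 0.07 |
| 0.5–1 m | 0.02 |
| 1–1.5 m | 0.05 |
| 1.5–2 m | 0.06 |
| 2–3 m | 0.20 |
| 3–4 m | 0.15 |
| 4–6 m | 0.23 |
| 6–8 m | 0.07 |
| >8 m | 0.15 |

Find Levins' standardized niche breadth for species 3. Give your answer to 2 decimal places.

0.69

Σpᵢ² = 0.07² + 0.02² + 0.05² + 0.06² + 0.20² + 0.15² + 0.23² + 0.07² + 0.15² = 0.0049 + 0.0004 + 0.0025 + 0.0036 + 0.0400 + 0.0225 + 0.0529 + 0.0049 + 0.0225 = 0.1542
B = 1 / 0.1542 = 6.4851
Bₛ = (B − 1)/(n − 1) = (6.4851 − 1)/(9 − 1) = 5.4851/8 = 0.6856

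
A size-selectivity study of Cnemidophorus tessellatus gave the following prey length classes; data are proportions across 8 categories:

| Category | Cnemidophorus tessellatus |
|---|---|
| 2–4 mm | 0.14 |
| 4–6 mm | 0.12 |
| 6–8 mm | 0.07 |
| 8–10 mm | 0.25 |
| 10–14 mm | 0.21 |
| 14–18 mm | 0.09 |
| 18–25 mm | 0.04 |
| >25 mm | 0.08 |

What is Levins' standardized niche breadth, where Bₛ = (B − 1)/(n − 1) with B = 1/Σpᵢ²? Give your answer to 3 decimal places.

Σpᵢ² = 0.14² + 0.12² + 0.07² + 0.25² + 0.21² + 0.09² + 0.04² + 0.08² = 0.0196 + 0.0144 + 0.0049 + 0.0625 + 0.0441 + 0.0081 + 0.0016 + 0.0064 = 0.1616
B = 1 / 0.1616 = 6.18812
Bₛ = (B − 1)/(n − 1) = (6.18812 − 1)/(8 − 1) = 5.18812/7 = 0.74116

0.741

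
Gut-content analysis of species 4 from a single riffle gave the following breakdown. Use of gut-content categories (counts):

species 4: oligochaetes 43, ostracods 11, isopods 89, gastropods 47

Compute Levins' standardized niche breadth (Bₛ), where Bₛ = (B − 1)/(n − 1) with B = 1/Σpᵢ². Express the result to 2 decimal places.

Proportions for species 4 (n=190): 43/190=0.2263, 11/190=0.0579, 89/190=0.4684, 47/190=0.2474
Σpᵢ² = 0.2263² + 0.0579² + 0.4684² + 0.2474² = 0.051212 + 0.003352 + 0.219399 + 0.061207 = 0.335170
B = 1 / 0.335170 = 2.9836
Bₛ = (B − 1)/(n − 1) = (2.9836 − 1)/(4 − 1) = 1.9836/3 = 0.6612

0.66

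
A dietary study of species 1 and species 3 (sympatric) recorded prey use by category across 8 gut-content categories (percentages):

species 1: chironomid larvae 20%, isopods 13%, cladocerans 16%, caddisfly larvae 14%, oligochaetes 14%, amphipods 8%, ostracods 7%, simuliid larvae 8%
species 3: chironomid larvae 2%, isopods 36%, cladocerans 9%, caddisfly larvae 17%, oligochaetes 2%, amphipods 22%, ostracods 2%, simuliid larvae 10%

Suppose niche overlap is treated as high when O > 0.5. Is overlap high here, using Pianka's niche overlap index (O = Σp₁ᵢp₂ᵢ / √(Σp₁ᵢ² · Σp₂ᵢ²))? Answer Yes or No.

Yes

Convert percentages to proportions (divide by 100).
Σ p₁ᵢp₂ᵢ = 0.0040 + 0.0468 + 0.0144 + 0.0238 + 0.0028 + 0.0176 + 0.0014 + 0.0080 = 0.1188
Σp_1ᵢ² = 0.20² + 0.13² + 0.16² + 0.14² + 0.14² + 0.08² + 0.07² + 0.08² = 0.0400 + 0.0169 + 0.0256 + 0.0196 + 0.0196 + 0.0064 + 0.0049 + 0.0064 = 0.1394
Σp_2ᵢ² = 0.02² + 0.36² + 0.09² + 0.17² + 0.02² + 0.22² + 0.02² + 0.10² = 0.0004 + 0.1296 + 0.0081 + 0.0289 + 0.0004 + 0.0484 + 0.0004 + 0.0100 = 0.2262
O = 0.1188 / √(0.1394 × 0.2262) = 0.1188 / 0.17757 = 0.6690
O = 0.6690 > 0.5 → Yes.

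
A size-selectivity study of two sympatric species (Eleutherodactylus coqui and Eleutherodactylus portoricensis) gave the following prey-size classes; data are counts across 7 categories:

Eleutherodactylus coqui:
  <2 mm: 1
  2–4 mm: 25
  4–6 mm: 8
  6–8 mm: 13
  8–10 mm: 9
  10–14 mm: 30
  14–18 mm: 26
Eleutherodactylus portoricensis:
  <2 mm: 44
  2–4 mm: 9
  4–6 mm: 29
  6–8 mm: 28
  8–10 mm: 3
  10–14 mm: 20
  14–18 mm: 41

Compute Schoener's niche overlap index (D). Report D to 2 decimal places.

Proportions for Eleutherodactylus coqui (n=112): 1/112=0.0089, 25/112=0.2232, 8/112=0.0714, 13/112=0.1161, 9/112=0.0804, 30/112=0.2679, 26/112=0.2321
Proportions for Eleutherodactylus portoricensis (n=174): 44/174=0.2529, 9/174=0.0517, 29/174=0.1667, 28/174=0.1609, 3/174=0.0172, 20/174=0.1149, 41/174=0.2356
Σ|p₁ᵢ − p₂ᵢ| = 0.2440 + 0.1715 + 0.0953 + 0.0448 + 0.0632 + 0.1530 + 0.0035 = 0.7753
D = 1 − ½ × 0.7753 = 1 − 0.38765 = 0.61235

0.61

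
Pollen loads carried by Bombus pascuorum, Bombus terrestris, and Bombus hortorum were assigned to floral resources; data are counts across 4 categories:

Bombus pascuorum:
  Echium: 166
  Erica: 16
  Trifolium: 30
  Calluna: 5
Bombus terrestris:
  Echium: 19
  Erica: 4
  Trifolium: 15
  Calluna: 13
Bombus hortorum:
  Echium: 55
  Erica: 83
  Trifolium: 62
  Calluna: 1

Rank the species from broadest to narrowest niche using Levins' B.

Proportions for Bombus pascuorum (n=217): 166/217=0.7650, 16/217=0.0737, 30/217=0.1382, 5/217=0.0230
Proportions for Bombus terrestris (n=51): 19/51=0.3725, 4/51=0.0784, 15/51=0.2941, 13/51=0.2549
Proportions for Bombus hortorum (n=201): 55/201=0.2736, 83/201=0.4129, 62/201=0.3085, 1/201=0.0050
Σp_pascᵢ² = 0.7650² + 0.0737² + 0.1382² + 0.0230² = 0.585225 + 0.005432 + 0.019099 + 0.000529 = 0.610285
B_pasc = 1 / 0.610285 = 1.6386
Σp_terrᵢ² = 0.3725² + 0.0784² + 0.2941² + 0.2549² = 0.138756 + 0.006147 + 0.086495 + 0.064974 = 0.296372
B_terr = 1 / 0.296372 = 3.3741
Σp_hortᵢ² = 0.2736² + 0.4129² + 0.3085² + 0.0050² = 0.074857 + 0.170486 + 0.095172 + 0.000025 = 0.340540
B_hort = 1 / 0.340540 = 2.9365
Ranking by B (broadest → narrowest): Bombus terrestris (3.37) > Bombus hortorum (2.94) > Bombus pascuorum (1.64)

Bombus terrestris > Bombus hortorum > Bombus pascuorum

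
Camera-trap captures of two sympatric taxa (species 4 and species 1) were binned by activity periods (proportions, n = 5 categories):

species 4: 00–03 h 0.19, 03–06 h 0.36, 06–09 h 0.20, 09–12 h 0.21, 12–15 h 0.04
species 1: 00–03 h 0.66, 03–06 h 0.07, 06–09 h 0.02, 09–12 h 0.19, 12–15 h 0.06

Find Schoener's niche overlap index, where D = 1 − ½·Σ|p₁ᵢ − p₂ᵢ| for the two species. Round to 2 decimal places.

0.51

Σ|p₁ᵢ − p₂ᵢ| = 0.47 + 0.29 + 0.18 + 0.02 + 0.02 = 0.98
D = 1 − ½ × 0.98 = 1 − 0.490 = 0.5100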